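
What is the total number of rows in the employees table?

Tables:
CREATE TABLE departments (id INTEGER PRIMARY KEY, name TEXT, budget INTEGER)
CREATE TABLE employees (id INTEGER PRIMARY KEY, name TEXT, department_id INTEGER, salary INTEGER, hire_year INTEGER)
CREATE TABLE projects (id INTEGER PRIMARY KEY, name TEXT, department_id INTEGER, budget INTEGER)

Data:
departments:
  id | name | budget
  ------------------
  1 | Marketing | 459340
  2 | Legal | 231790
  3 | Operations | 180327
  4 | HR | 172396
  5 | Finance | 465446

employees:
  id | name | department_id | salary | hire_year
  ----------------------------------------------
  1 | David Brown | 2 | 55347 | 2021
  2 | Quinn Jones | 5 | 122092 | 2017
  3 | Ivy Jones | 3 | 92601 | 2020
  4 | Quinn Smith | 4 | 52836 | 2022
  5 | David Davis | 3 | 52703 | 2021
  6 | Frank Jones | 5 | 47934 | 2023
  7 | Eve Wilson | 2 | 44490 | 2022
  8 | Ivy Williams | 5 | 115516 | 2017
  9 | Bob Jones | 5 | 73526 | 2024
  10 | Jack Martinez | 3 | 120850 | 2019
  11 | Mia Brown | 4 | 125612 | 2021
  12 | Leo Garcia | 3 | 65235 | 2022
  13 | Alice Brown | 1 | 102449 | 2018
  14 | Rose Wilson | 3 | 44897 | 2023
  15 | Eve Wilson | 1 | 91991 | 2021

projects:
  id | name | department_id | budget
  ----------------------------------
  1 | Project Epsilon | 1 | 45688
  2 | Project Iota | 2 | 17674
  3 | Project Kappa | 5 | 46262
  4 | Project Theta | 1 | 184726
SELECT COUNT(*) FROM employees

Execution result:
15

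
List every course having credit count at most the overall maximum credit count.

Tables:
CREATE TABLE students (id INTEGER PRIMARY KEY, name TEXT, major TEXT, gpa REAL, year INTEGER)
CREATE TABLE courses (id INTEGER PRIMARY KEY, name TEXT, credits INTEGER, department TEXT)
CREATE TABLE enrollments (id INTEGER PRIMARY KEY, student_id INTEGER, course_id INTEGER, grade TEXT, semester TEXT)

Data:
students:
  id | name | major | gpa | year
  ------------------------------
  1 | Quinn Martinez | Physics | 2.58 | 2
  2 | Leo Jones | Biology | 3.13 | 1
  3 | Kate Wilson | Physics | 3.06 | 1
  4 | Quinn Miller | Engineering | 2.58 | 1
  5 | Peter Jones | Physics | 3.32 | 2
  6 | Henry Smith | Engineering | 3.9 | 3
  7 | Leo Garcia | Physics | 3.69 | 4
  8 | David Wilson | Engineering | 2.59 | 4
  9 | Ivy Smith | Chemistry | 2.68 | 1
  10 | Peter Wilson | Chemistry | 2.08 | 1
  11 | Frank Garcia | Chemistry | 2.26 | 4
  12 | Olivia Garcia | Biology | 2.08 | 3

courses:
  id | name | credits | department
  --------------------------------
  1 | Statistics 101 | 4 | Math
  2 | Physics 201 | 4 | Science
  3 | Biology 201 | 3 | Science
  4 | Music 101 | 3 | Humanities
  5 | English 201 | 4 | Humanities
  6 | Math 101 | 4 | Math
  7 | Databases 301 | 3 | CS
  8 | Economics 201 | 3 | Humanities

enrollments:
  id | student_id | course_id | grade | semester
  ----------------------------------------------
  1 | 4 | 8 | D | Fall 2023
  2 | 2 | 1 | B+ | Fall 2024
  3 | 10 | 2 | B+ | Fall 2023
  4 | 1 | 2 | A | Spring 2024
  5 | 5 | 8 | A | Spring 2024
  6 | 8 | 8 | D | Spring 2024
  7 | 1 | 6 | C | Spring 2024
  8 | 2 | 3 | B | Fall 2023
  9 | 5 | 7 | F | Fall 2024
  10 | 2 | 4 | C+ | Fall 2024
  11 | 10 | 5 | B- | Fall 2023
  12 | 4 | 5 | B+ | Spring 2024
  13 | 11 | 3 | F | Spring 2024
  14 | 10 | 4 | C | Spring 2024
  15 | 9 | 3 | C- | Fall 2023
SELECT name, credits FROM courses WHERE credits <= (SELECT MAX(credits) FROM courses)

Execution result:
name | credits
Statistics 101 | 4
Physics 201 | 4
Biology 201 | 3
Music 101 | 3
English 201 | 4
Math 101 | 4
Databases 301 | 3
Economics 201 | 3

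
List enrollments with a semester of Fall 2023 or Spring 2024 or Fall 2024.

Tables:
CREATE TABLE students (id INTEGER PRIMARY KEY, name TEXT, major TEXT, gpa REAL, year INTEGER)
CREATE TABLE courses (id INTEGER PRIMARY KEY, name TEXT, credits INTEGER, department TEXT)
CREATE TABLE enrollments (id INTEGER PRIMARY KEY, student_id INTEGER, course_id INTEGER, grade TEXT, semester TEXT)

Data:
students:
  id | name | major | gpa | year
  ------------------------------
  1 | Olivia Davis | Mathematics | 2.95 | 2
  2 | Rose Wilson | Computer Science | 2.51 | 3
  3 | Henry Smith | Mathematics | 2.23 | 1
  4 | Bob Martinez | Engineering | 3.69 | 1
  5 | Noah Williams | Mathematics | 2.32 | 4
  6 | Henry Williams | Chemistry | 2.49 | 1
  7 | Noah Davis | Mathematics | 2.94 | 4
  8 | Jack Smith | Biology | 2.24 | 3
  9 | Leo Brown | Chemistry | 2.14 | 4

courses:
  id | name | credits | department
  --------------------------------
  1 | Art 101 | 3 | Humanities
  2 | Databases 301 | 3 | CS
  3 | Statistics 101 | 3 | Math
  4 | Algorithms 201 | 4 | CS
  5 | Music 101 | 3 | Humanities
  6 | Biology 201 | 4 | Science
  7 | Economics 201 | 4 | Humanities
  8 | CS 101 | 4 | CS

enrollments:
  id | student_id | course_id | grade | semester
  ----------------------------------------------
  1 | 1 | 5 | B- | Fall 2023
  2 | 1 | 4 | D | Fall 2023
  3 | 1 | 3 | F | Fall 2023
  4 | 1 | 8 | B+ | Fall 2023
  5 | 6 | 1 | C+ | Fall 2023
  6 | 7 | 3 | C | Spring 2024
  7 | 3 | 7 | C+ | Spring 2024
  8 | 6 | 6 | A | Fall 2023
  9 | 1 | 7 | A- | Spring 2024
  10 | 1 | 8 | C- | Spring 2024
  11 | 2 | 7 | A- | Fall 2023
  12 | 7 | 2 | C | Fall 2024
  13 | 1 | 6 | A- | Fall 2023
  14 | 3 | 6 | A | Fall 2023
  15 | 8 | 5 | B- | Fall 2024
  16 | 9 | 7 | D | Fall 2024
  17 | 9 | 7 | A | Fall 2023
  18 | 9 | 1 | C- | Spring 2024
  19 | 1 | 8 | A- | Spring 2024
SELECT id, semester FROM enrollments WHERE semester IN ('Fall 2023', 'Spring 2024', 'Fall 2024')

Execution result:
id | semester
1 | Fall 2023
2 | Fall 2023
3 | Fall 2023
4 | Fall 2023
5 | Fall 2023
6 | Spring 2024
7 | Spring 2024
8 | Fall 2023
9 | Spring 2024
10 | Spring 2024
11 | Fall 2023
12 | Fall 2024
13 | Fall 2023
14 | Fall 2023
15 | Fall 2024
16 | Fall 2024
17 | Fall 2023
18 | Spring 2024
19 | Spring 2024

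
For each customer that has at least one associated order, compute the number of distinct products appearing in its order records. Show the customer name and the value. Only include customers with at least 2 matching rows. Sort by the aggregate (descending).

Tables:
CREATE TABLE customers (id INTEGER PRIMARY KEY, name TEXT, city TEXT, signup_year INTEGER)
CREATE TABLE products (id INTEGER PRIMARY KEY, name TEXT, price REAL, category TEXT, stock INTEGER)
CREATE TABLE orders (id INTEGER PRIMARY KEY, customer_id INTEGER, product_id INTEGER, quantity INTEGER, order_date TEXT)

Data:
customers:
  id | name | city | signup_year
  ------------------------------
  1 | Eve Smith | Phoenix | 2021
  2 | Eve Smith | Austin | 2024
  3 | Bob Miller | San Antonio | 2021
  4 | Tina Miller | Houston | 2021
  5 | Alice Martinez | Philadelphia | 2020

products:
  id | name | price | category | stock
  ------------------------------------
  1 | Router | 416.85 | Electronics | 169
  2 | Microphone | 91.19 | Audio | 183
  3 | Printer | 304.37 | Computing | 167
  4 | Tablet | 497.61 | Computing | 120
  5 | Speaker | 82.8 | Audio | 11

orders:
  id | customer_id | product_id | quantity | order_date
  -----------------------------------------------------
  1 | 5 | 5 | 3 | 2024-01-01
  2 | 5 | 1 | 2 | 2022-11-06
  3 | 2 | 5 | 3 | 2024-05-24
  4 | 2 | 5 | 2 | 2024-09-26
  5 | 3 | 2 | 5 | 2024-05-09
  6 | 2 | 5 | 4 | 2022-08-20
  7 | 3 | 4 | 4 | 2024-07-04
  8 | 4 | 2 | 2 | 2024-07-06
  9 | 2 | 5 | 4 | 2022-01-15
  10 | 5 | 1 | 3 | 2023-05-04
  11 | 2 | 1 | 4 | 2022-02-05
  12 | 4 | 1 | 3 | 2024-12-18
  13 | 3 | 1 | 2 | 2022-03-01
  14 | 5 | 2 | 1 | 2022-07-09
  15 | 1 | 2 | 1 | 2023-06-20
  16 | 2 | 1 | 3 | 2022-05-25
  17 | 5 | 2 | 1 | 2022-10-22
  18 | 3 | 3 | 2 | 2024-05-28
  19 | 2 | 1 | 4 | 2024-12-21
SELECT p.name, COUNT(DISTINCT c.product_id) AS distinct_product_count FROM orders c JOIN customers p ON c.customer_id = p.id GROUP BY p.id, p.name HAVING COUNT(*) >= 2 ORDER BY distinct_product_count DESC

Execution result:
name | distinct_product_count
Bob Miller | 4
Alice Martinez | 3
Eve Smith | 2
Tina Miller | 2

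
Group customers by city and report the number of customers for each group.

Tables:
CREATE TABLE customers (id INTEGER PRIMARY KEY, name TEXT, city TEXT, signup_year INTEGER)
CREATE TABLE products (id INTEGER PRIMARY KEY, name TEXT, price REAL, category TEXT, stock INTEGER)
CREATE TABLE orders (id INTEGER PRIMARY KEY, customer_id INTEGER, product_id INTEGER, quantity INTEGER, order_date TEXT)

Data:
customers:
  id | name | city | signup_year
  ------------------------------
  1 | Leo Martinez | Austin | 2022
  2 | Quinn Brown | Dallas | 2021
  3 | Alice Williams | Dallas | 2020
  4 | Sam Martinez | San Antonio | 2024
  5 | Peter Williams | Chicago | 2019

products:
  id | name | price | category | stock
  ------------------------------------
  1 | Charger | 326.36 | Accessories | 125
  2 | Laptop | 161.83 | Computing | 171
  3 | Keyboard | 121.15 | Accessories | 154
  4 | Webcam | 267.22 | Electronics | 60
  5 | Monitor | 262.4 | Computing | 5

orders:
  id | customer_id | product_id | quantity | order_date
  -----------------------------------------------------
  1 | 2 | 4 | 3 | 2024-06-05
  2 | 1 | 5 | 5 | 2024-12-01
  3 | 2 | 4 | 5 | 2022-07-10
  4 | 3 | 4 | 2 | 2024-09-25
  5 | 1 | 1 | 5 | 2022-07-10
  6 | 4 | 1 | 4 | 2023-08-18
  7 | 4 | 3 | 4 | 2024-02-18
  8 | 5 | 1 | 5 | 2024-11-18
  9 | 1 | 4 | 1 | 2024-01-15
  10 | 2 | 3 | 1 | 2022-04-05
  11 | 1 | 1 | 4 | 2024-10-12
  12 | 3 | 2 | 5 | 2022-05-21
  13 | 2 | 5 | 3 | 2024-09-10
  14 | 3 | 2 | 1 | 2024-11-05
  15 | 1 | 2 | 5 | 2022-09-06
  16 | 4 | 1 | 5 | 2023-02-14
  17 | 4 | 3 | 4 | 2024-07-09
SELECT city, COUNT(*) AS n FROM customers GROUP BY city

Execution result:
city | n
Austin | 1
Chicago | 1
Dallas | 2
San Antonio | 1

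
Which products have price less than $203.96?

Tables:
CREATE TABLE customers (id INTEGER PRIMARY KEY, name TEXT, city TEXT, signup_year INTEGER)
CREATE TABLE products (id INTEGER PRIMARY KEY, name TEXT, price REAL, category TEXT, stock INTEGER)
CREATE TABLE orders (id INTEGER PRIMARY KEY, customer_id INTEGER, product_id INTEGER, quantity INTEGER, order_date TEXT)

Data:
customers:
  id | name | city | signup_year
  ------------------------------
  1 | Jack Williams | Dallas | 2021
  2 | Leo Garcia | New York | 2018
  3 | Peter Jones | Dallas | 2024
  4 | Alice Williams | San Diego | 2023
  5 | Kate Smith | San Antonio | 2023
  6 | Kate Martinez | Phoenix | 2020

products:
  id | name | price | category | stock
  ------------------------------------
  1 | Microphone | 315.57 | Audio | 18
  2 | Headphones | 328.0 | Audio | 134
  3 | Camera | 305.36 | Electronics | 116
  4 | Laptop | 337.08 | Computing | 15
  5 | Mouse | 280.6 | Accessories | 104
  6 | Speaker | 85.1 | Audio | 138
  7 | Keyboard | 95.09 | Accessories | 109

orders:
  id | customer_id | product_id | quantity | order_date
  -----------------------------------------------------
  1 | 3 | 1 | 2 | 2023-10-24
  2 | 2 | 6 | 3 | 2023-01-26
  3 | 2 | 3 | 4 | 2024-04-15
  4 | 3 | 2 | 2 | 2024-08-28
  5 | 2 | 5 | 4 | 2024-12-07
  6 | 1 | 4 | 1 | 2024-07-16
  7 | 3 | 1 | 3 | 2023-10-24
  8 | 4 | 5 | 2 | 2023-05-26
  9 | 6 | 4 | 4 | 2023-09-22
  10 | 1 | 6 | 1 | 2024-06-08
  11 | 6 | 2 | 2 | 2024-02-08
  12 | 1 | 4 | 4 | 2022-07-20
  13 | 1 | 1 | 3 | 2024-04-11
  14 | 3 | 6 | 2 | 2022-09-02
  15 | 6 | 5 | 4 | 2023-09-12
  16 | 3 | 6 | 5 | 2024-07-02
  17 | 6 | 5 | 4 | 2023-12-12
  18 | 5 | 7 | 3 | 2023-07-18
SELECT name, price FROM products WHERE price < 203.96

Execution result:
name | price
Speaker | 85.10
Keyboard | 95.09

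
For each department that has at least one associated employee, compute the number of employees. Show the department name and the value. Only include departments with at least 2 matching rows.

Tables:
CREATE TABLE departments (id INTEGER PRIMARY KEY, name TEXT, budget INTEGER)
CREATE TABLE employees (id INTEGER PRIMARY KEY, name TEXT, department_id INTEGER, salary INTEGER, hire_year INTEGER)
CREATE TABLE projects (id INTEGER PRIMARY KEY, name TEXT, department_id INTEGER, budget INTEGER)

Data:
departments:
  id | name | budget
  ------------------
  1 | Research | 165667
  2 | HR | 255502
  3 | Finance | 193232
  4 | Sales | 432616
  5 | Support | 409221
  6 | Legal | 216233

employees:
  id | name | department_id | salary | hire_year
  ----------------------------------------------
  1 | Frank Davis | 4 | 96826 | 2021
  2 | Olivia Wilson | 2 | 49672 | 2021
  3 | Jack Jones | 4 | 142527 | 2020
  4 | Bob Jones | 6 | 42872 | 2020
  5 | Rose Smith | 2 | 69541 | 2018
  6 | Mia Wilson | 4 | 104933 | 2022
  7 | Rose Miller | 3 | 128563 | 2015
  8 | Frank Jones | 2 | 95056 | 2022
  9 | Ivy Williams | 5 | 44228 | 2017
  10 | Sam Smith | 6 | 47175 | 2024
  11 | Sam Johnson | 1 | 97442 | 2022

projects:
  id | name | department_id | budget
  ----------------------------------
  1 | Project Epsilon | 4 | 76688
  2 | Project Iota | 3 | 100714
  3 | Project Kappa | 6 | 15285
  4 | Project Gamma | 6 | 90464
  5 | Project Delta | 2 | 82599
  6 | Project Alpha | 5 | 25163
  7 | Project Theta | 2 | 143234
SELECT p.name, COUNT(*) AS n FROM employees c JOIN departments p ON c.department_id = p.id GROUP BY p.id, p.name HAVING COUNT(*) >= 2

Execution result:
name | n
HR | 3
Sales | 3
Legal | 2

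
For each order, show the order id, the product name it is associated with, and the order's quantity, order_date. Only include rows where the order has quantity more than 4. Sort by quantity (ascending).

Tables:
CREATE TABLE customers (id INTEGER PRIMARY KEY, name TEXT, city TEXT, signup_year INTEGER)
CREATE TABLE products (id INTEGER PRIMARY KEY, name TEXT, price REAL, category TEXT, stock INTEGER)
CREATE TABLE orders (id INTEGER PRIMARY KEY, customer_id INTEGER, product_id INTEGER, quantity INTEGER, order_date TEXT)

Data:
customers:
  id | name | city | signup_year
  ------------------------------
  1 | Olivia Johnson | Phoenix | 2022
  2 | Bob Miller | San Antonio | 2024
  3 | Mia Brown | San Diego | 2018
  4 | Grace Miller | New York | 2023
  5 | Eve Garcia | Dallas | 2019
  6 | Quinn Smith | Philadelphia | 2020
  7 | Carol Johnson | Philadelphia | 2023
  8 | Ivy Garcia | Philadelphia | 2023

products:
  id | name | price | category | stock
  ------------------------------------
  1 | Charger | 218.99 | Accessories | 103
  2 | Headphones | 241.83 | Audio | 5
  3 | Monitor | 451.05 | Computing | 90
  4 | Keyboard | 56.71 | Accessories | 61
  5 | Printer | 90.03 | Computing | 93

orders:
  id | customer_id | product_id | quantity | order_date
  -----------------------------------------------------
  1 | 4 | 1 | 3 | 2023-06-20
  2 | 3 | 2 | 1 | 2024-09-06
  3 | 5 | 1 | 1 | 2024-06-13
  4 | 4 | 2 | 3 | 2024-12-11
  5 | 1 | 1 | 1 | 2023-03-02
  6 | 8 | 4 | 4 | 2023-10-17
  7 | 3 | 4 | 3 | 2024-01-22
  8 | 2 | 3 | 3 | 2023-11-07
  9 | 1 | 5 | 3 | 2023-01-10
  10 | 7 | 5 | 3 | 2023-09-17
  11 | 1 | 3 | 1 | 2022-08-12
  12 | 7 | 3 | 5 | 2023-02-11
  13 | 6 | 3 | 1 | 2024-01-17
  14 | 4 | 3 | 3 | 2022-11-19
SELECT c.id, p.name AS product, c.quantity, c.order_date FROM orders c JOIN products p ON c.product_id = p.id WHERE c.quantity > 4 ORDER BY c.quantity ASC

Execution result:
id | product | quantity | order_date
12 | Monitor | 5 | 2023-02-11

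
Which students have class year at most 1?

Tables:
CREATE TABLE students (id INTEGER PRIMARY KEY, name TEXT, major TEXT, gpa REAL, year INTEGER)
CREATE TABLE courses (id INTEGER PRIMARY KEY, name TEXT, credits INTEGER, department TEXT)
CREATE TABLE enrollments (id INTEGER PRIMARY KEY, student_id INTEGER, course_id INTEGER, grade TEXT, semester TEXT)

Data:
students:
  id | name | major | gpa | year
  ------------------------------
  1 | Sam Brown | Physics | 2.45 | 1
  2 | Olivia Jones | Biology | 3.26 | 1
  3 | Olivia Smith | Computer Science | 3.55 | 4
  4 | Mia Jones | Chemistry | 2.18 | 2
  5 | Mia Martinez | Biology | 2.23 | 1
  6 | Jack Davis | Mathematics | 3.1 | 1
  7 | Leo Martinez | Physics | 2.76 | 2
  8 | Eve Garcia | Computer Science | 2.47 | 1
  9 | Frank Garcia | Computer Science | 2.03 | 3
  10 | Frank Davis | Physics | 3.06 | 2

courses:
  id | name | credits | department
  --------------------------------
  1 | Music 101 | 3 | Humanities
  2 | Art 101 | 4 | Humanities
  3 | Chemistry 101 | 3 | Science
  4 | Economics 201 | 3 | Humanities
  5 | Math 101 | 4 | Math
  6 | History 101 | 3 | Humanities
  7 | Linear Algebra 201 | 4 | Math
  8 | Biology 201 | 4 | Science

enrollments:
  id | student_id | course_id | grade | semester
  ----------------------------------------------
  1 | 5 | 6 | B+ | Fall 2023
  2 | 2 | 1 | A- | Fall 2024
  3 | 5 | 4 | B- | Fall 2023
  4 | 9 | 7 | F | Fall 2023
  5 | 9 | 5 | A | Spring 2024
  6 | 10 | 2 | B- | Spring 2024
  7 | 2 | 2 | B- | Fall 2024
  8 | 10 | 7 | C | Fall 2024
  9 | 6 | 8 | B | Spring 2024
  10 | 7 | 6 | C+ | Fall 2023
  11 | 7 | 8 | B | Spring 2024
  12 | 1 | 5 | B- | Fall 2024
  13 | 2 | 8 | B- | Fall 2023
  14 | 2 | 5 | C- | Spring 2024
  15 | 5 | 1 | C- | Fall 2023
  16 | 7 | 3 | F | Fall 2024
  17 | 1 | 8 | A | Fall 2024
SELECT name, year FROM students WHERE year <= 1

Execution result:
name | year
Sam Brown | 1
Olivia Jones | 1
Mia Martinez | 1
Jack Davis | 1
Eve Garcia | 1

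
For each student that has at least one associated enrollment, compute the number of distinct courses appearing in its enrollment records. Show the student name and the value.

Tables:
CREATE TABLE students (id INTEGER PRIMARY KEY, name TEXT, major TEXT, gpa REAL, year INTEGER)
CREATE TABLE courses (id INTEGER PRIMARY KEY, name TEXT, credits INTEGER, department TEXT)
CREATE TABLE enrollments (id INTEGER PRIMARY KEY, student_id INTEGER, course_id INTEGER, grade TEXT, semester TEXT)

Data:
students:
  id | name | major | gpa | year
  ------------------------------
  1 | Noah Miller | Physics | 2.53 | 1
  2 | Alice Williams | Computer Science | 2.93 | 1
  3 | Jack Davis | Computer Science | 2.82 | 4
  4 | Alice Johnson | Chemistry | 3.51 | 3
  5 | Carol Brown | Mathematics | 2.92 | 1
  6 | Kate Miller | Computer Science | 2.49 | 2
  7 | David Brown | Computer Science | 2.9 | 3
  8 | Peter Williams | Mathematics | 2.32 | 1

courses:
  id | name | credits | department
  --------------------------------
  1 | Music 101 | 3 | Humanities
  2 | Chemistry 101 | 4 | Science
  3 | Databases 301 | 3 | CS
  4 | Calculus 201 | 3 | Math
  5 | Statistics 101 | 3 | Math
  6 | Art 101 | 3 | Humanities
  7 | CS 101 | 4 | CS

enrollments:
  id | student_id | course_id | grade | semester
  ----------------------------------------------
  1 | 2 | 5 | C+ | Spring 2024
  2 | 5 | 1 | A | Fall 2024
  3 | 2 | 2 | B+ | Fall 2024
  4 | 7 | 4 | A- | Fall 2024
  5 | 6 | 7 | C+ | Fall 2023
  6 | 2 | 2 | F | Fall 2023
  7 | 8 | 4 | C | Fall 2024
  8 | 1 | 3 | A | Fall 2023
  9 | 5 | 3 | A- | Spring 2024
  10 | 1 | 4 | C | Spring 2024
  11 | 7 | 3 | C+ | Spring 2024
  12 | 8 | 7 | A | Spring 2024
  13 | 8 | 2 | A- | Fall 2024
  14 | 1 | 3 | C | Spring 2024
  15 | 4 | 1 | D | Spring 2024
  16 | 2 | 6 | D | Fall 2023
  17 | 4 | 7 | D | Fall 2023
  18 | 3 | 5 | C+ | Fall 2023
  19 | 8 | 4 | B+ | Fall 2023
SELECT p.name, COUNT(DISTINCT c.course_id) AS distinct_course_count FROM enrollments c JOIN students p ON c.student_id = p.id GROUP BY p.id, p.name

Execution result:
name | distinct_course_count
Noah Miller | 2
Alice Williams | 3
Jack Davis | 1
Alice Johnson | 2
Carol Brown | 2
Kate Miller | 1
David Brown | 2
Peter Williams | 3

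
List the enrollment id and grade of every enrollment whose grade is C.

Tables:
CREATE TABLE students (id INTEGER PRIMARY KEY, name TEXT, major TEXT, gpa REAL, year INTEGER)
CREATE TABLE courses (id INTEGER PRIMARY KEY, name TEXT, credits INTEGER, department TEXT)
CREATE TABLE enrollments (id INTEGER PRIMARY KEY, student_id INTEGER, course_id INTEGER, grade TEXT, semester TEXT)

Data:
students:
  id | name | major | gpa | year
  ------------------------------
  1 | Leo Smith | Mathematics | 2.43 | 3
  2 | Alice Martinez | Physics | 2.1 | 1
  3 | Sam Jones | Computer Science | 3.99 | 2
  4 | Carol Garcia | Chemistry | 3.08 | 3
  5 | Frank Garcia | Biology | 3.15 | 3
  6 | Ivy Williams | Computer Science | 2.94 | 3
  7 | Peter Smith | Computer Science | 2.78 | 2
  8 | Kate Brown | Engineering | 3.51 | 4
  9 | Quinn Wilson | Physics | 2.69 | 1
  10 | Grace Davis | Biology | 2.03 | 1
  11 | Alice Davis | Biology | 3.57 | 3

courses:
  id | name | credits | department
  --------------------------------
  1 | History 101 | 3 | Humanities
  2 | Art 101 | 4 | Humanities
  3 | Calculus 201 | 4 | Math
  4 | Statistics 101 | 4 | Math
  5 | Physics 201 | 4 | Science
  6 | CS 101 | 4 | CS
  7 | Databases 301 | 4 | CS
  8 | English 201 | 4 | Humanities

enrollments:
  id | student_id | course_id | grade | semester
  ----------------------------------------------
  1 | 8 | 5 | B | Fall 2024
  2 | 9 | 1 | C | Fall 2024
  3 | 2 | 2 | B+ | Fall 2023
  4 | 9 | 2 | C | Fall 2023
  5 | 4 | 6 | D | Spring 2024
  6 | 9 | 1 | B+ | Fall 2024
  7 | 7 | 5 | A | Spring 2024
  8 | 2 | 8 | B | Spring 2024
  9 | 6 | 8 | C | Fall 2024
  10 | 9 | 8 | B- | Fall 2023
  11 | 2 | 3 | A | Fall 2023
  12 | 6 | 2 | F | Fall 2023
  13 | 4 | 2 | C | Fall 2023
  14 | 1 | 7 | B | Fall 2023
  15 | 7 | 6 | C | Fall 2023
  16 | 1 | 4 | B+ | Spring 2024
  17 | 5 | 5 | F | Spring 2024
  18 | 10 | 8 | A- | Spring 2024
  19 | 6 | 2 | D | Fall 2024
SELECT id, grade FROM enrollments WHERE grade = 'C'

Execution result:
id | grade
2 | C
4 | C
9 | C
13 | C
15 | C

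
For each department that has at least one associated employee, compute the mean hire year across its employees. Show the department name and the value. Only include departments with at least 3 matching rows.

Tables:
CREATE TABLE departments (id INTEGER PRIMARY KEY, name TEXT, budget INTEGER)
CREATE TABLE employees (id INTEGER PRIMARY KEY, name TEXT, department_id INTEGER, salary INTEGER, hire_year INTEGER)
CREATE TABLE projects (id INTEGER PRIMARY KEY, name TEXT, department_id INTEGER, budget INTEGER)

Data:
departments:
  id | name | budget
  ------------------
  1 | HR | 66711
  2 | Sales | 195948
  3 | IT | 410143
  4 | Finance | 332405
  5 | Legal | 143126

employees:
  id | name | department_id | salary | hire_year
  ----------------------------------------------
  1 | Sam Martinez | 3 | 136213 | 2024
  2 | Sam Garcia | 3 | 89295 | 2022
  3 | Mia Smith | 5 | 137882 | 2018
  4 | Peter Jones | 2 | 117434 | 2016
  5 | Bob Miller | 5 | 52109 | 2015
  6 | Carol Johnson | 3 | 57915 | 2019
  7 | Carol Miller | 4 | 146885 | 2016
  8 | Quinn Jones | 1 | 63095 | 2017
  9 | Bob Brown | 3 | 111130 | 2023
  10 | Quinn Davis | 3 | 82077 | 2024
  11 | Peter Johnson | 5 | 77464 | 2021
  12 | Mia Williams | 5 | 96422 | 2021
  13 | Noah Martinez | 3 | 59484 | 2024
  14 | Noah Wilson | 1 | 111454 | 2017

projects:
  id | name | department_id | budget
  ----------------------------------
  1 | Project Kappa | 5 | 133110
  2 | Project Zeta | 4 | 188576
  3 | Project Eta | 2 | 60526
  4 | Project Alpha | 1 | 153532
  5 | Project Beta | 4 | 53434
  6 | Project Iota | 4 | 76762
SELECT p.name, AVG(c.hire_year) AS avg_hire_year FROM employees c JOIN departments p ON c.department_id = p.id GROUP BY p.id, p.name HAVING COUNT(*) >= 3

Execution result:
name | avg_hire_year
IT | 2022.67
Legal | 2018.75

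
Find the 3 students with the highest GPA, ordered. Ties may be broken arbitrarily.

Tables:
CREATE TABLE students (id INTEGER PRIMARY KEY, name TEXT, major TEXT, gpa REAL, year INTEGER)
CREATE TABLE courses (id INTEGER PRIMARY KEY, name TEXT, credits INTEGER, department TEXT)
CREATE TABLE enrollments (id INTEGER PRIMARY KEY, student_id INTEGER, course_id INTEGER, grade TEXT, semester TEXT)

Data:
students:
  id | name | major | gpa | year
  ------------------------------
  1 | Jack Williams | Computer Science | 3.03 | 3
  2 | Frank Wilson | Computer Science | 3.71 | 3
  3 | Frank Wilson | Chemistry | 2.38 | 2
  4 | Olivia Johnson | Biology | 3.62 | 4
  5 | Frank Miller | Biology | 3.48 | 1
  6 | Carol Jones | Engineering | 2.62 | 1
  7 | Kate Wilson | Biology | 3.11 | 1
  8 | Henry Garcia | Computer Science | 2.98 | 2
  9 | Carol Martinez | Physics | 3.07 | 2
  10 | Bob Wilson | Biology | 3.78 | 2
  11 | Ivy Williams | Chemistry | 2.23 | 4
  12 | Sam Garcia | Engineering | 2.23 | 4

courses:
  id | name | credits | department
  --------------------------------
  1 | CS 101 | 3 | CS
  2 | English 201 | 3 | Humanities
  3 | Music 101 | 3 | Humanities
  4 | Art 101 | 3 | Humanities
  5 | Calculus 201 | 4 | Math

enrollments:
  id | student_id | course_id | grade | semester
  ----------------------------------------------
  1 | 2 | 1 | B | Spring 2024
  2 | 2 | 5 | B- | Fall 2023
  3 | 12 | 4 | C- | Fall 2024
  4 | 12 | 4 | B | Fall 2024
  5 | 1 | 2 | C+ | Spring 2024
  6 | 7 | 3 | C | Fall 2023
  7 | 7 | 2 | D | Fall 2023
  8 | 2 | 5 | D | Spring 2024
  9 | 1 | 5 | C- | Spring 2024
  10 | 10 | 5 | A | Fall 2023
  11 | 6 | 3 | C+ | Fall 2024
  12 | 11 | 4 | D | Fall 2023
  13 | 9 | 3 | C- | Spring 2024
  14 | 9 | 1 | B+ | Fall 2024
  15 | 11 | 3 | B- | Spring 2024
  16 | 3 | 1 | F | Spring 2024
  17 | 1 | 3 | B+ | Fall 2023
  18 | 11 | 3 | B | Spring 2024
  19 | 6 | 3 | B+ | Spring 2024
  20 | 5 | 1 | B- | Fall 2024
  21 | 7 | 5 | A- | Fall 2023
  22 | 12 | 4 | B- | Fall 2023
SELECT name, gpa FROM students ORDER BY gpa DESC LIMIT 3

Execution result:
name | gpa
Bob Wilson | 3.78
Frank Wilson | 3.71
Olivia Johnson | 3.62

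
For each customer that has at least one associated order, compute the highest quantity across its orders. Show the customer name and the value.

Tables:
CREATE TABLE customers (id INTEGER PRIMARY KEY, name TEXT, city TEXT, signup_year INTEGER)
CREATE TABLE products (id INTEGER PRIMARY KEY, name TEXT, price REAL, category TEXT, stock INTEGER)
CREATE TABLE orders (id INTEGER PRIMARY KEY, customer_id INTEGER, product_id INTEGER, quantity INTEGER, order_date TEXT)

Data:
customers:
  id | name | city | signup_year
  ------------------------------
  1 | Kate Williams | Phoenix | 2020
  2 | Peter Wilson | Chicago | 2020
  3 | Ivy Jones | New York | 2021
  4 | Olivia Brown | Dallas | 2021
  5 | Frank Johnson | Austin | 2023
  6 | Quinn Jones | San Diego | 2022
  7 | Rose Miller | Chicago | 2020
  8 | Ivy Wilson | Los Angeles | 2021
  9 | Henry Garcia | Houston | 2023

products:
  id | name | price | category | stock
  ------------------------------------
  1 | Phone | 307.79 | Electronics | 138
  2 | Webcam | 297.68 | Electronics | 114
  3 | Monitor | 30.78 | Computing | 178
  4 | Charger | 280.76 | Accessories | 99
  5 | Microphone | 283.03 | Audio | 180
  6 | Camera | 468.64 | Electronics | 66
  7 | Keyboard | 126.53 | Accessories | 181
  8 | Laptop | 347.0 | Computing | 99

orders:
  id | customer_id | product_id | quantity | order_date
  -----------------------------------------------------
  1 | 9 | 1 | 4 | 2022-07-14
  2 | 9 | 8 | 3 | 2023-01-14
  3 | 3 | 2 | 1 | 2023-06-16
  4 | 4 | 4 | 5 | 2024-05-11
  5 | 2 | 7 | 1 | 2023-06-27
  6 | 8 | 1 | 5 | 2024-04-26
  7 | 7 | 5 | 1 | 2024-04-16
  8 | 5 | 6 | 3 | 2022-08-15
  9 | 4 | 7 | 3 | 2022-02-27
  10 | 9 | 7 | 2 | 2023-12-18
SELECT p.name, MAX(c.quantity) AS max_quantity FROM orders c JOIN customers p ON c.customer_id = p.id GROUP BY p.id, p.name

Execution result:
name | max_quantity
Peter Wilson | 1
Ivy Jones | 1
Olivia Brown | 5
Frank Johnson | 3
Rose Miller | 1
Ivy Wilson | 5
Henry Garcia | 4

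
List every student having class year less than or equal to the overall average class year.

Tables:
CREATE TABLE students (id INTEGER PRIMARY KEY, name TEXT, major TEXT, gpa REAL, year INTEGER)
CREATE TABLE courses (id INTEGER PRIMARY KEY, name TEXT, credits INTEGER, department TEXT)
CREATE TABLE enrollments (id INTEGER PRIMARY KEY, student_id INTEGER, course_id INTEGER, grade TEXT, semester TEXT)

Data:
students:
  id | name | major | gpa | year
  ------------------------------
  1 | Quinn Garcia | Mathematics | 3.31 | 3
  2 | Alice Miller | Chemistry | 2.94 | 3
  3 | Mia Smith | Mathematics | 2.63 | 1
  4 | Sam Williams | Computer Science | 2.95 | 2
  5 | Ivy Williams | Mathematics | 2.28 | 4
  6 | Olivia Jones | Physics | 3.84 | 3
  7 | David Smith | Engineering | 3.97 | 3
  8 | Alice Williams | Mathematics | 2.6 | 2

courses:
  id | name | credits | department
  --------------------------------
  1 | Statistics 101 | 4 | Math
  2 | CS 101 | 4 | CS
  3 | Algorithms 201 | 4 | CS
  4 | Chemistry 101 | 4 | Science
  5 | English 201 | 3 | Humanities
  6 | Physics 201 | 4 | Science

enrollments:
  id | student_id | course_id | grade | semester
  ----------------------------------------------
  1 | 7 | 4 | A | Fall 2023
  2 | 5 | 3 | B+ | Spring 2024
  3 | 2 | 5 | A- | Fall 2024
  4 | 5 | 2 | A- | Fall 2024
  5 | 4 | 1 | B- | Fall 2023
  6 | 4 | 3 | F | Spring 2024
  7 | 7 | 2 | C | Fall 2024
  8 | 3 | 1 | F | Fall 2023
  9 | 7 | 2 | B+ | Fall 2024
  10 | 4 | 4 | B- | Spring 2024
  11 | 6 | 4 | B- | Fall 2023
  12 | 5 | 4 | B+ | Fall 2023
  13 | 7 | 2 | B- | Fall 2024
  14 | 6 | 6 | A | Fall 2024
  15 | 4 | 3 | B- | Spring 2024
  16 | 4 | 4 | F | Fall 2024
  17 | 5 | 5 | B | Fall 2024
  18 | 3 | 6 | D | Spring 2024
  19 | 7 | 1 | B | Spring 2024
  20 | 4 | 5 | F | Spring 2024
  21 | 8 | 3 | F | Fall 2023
SELECT name, year FROM students WHERE year <= (SELECT AVG(year) FROM students)

Execution result:
name | year
Mia Smith | 1
Sam Williams | 2
Alice Williams | 2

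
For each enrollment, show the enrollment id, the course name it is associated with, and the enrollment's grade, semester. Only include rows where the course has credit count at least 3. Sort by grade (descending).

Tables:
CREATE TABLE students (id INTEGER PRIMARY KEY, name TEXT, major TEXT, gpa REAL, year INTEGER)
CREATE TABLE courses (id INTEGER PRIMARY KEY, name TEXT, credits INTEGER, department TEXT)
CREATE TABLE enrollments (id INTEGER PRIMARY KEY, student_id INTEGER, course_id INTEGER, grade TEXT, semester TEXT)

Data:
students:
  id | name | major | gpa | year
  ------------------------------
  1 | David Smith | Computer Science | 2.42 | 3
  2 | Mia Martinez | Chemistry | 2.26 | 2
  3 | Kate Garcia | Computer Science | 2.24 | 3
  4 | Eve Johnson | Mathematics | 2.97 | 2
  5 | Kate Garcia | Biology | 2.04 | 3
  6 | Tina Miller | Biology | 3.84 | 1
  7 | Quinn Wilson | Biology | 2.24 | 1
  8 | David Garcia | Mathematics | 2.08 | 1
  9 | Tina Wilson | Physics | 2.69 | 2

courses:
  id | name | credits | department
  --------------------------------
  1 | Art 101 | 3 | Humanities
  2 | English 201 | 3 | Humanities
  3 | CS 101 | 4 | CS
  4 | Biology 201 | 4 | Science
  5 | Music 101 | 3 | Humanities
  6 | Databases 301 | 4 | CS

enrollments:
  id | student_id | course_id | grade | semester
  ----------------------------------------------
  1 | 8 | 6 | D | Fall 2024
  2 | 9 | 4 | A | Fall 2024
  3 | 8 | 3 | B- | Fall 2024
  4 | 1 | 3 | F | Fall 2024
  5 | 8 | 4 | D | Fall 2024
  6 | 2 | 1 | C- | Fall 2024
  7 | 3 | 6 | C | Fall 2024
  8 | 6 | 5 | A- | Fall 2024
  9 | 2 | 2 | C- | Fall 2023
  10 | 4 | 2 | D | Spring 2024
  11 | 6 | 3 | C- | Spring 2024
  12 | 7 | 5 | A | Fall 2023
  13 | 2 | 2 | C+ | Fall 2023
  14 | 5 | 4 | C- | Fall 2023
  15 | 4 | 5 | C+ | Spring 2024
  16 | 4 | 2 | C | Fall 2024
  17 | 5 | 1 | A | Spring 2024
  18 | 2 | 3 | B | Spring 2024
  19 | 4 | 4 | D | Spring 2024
SELECT c.id, p.name AS course, c.grade, c.semester FROM enrollments c JOIN courses p ON c.course_id = p.id WHERE p.credits >= 3 ORDER BY c.grade DESC

Execution result:
id | course | grade | semester
4 | CS 101 | F | Fall 2024
1 | Databases 301 | D | Fall 2024
5 | Biology 201 | D | Fall 2024
10 | English 201 | D | Spring 2024
19 | Biology 201 | D | Spring 2024
6 | Art 101 | C- | Fall 2024
9 | English 201 | C- | Fall 2023
11 | CS 101 | C- | Spring 2024
14 | Biology 201 | C- | Fall 2023
13 | English 201 | C+ | Fall 2023
15 | Music 101 | C+ | Spring 2024
7 | Databases 301 | C | Fall 2024
16 | English 201 | C | Fall 2024
3 | CS 101 | B- | Fall 2024
18 | CS 101 | B | Spring 2024
8 | Music 101 | A- | Fall 2024
2 | Biology 201 | A | Fall 2024
12 | Music 101 | A | Fall 2023
17 | Art 101 | A | Spring 2024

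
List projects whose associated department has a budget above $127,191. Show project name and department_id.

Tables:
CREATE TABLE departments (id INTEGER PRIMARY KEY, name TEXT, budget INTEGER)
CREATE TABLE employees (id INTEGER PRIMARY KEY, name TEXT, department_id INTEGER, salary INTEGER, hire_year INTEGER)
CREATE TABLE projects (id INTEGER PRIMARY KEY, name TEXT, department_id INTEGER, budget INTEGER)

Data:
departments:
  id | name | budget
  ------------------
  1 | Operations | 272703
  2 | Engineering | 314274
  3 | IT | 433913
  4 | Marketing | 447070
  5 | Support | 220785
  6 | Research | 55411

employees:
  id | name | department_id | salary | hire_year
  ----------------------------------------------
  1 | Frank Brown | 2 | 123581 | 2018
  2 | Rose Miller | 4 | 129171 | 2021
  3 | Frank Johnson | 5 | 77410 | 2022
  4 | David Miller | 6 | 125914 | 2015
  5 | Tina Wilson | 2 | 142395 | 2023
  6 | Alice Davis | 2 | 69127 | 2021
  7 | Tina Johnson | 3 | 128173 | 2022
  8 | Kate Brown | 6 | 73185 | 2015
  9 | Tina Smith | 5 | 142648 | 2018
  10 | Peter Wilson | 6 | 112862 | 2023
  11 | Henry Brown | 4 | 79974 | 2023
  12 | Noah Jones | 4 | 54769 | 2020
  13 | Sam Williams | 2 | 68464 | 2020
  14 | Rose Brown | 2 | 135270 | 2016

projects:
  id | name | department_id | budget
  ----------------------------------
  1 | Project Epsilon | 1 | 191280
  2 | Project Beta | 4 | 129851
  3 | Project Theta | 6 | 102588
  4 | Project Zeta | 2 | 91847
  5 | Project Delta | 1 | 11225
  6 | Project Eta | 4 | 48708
SELECT name, department_id FROM projects WHERE department_id IN (SELECT id FROM departments WHERE budget > 127191)

Execution result:
name | department_id
Project Epsilon | 1
Project Beta | 4
Project Zeta | 2
Project Delta | 1
Project Eta | 4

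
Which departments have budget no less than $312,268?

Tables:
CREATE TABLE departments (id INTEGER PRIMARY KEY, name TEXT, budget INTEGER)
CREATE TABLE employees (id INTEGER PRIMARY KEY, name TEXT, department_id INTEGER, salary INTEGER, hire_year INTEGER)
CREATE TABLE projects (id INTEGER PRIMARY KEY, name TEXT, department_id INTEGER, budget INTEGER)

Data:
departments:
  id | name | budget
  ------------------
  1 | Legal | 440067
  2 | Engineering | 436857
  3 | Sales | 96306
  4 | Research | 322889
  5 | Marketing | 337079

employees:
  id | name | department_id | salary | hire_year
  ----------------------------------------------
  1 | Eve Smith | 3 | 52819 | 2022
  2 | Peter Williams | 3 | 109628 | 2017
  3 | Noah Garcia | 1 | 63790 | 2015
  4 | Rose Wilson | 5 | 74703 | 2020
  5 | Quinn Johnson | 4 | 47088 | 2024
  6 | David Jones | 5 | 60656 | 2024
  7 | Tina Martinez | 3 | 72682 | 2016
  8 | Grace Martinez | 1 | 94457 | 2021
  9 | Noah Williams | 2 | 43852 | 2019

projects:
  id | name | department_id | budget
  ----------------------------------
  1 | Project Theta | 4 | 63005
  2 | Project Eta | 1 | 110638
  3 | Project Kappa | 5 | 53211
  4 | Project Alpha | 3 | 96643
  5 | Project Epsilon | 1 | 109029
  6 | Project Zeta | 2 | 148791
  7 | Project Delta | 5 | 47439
SELECT name, budget FROM departments WHERE budget >= 312268

Execution result:
name | budget
Legal | 440067
Engineering | 436857
Research | 322889
Marketing | 337079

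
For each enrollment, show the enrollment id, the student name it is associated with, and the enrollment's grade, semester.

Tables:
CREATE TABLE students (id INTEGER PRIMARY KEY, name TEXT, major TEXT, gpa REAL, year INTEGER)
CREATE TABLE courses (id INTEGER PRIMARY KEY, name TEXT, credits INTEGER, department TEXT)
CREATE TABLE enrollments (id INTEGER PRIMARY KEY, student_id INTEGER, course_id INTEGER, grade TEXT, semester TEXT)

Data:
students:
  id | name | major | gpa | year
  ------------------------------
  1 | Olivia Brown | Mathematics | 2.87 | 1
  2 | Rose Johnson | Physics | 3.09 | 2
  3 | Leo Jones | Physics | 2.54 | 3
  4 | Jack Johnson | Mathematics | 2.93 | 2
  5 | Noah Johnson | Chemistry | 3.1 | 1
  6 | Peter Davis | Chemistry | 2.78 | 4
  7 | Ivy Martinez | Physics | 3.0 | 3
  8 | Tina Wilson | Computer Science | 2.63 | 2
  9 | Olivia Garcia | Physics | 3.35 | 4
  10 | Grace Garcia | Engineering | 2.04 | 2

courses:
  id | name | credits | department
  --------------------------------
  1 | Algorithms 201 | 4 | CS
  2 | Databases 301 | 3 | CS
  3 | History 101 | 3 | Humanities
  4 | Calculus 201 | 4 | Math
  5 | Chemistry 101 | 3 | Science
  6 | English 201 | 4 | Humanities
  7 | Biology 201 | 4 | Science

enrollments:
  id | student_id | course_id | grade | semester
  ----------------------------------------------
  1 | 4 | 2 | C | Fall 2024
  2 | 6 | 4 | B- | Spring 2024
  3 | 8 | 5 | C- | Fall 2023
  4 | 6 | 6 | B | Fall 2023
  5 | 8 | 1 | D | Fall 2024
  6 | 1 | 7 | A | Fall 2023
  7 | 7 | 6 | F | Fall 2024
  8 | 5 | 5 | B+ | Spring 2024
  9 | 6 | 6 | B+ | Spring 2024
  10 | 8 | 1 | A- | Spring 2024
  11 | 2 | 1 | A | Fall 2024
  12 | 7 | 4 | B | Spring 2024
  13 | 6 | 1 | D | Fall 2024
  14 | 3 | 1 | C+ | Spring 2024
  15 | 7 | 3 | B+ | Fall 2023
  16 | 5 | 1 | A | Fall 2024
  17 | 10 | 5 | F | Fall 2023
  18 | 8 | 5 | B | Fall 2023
SELECT c.id, p.name AS student, c.grade, c.semester FROM enrollments c JOIN students p ON c.student_id = p.id

Execution result:
id | student | grade | semester
1 | Jack Johnson | C | Fall 2024
2 | Peter Davis | B- | Spring 2024
3 | Tina Wilson | C- | Fall 2023
4 | Peter Davis | B | Fall 2023
5 | Tina Wilson | D | Fall 2024
6 | Olivia Brown | A | Fall 2023
7 | Ivy Martinez | F | Fall 2024
8 | Noah Johnson | B+ | Spring 2024
9 | Peter Davis | B+ | Spring 2024
10 | Tina Wilson | A- | Spring 2024
11 | Rose Johnson | A | Fall 2024
12 | Ivy Martinez | B | Spring 2024
13 | Peter Davis | D | Fall 2024
14 | Leo Jones | C+ | Spring 2024
15 | Ivy Martinez | B+ | Fall 2023
16 | Noah Johnson | A | Fall 2024
17 | Grace Garcia | F | Fall 2023
18 | Tina Wilson | B | Fall 2023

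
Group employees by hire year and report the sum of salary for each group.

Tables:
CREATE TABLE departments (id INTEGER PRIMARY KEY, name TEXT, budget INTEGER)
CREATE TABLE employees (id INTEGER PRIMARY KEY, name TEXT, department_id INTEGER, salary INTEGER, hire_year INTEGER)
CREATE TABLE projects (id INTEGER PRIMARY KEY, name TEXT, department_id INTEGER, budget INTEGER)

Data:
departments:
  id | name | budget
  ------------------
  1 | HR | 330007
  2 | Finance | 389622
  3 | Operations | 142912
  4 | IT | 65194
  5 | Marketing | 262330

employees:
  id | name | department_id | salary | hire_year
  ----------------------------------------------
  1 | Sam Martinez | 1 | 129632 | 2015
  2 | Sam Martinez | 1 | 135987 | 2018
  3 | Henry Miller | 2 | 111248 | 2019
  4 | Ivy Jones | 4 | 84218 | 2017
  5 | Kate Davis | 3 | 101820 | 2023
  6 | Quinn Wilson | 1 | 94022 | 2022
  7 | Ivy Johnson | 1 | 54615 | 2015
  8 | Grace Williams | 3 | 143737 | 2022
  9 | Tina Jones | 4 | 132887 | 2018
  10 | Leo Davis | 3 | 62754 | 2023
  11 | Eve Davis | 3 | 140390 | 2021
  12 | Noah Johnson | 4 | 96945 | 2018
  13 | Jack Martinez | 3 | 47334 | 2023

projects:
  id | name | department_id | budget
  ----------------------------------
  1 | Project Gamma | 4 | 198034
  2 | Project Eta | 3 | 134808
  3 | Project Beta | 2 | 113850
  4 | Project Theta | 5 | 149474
SELECT hire_year, SUM(salary) AS sum_salary FROM employees GROUP BY hire_year

Execution result:
hire_year | sum_salary
2015 | 184247
2017 | 84218
2018 | 365819
2019 | 111248
2021 | 140390
2022 | 237759
2023 | 211908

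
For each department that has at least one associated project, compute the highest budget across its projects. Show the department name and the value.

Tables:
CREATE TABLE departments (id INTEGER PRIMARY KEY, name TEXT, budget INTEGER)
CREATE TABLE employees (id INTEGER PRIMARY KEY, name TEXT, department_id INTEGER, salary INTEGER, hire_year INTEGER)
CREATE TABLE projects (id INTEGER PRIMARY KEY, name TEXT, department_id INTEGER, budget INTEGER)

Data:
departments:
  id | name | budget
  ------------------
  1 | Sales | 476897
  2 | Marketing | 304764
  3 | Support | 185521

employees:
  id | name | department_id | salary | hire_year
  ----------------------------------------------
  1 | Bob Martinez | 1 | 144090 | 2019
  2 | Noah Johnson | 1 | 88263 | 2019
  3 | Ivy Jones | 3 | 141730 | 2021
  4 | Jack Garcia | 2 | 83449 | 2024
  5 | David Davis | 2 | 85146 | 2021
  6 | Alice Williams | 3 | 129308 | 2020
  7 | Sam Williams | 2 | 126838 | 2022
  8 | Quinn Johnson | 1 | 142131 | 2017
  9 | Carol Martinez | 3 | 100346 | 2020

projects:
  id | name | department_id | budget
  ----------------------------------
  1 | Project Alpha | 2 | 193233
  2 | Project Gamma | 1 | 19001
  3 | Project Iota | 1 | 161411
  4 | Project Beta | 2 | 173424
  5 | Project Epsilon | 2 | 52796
SELECT p.name, MAX(c.budget) AS max_budget FROM projects c JOIN departments p ON c.department_id = p.id GROUP BY p.id, p.name

Execution result:
name | max_budget
Sales | 161411
Marketing | 193233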